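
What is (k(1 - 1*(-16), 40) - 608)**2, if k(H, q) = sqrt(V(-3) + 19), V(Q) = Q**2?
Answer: 369692 - 2432*sqrt(7) ≈ 3.6326e+5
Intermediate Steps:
k(H, q) = 2*sqrt(7) (k(H, q) = sqrt((-3)**2 + 19) = sqrt(9 + 19) = sqrt(28) = 2*sqrt(7))
(k(1 - 1*(-16), 40) - 608)**2 = (2*sqrt(7) - 608)**2 = (-608 + 2*sqrt(7))**2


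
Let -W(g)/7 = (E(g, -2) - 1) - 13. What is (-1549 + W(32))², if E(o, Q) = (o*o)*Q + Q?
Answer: 166384201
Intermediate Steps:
E(o, Q) = Q + Q*o² (E(o, Q) = o²*Q + Q = Q*o² + Q = Q + Q*o²)
W(g) = 112 + 14*g² (W(g) = -7*((-2*(1 + g²) - 1) - 13) = -7*(((-2 - 2*g²) - 1) - 13) = -7*((-3 - 2*g²) - 13) = -7*(-16 - 2*g²) = 112 + 14*g²)
(-1549 + W(32))² = (-1549 + (112 + 14*32²))² = (-1549 + (112 + 14*1024))² = (-1549 + (112 + 14336))² = (-1549 + 14448)² = 12899² = 166384201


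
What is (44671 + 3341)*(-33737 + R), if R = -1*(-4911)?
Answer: -1383993912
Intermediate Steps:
R = 4911
(44671 + 3341)*(-33737 + R) = (44671 + 3341)*(-33737 + 4911) = 48012*(-28826) = -1383993912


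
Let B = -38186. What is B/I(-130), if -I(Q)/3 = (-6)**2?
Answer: 19093/54 ≈ 353.57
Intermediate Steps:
I(Q) = -108 (I(Q) = -3*(-6)**2 = -3*36 = -108)
B/I(-130) = -38186/(-108) = -38186*(-1/108) = 19093/54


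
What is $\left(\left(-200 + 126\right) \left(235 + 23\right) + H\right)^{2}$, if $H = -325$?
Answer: $377019889$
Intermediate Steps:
$\left(\left(-200 + 126\right) \left(235 + 23\right) + H\right)^{2} = \left(\left(-200 + 126\right) \left(235 + 23\right) - 325\right)^{2} = \left(\left(-74\right) 258 - 325\right)^{2} = \left(-19092 - 325\right)^{2} = \left(-19417\right)^{2} = 377019889$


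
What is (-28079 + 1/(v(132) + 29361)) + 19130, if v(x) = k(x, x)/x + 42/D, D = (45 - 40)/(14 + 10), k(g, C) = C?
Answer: -1322823277/147818 ≈ -8949.0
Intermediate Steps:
D = 5/24 ≈ 0.20833
v(x) = 1013/5 (v(x) = x/x + 42/(5/24) = 1 + 42*(24/5) = 1 + 1008/5 = 1013/5)
(-28079 + 1/(v(132) + 29361)) + 19130 = (-28079 + 1/(1013/5 + 29361)) + 19130 = (-28079 + 1/(147818/5)) + 19130 = (-28079 + 5/147818) + 19130 = -4150581617/147818 + 19130 = -1322823277/147818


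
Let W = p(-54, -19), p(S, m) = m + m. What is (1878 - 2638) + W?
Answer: -798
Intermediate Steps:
p(S, m) = 2*m
W = -38 (W = 2*(-19) = -38)
(1878 - 2638) + W = (1878 - 2638) - 38 = -760 - 38 = -798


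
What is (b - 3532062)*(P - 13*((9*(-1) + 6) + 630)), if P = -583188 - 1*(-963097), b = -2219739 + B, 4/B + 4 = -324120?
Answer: -173266807548290656/81031 ≈ -2.1383e+12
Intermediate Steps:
B = -1/81031 (B = 4/(-4 - 324120) = 4/(-324124) = 4*(-1/324124) = -1/81031 ≈ -1.2341e-5)
b = -179867670910/81031 (b = -2219739 - 1/81031 = -179867670910/81031 ≈ -2.2197e+6)
P = 379909 (P = -583188 + 963097 = 379909)
(b - 3532062)*(P - 13*((9*(-1) + 6) + 630)) = (-179867670910/81031 - 3532062)*(379909 - 13*((9*(-1) + 6) + 630)) = -466074186832*(379909 - 13*((-9 + 6) + 630))/81031 = -466074186832*(379909 - 13*(-3 + 630))/81031 = -466074186832*(379909 - 13*627)/81031 = -466074186832*(379909 - 8151)/81031 = -466074186832/81031*371758 = -173266807548290656/81031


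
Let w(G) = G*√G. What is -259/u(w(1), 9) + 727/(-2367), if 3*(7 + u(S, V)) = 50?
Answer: -1860242/68643 ≈ -27.100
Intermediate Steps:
w(G) = G^(3/2)
u(S, V) = 29/3 (u(S, V) = -7 + (⅓)*50 = -7 + 50/3 = 29/3)
-259/u(w(1), 9) + 727/(-2367) = -259/29/3 + 727/(-2367) = -259*3/29 + 727*(-1/2367) = -777/29 - 727/2367 = -1860242/68643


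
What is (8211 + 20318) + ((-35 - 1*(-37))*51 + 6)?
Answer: 28637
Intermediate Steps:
(8211 + 20318) + ((-35 - 1*(-37))*51 + 6) = 28529 + ((-35 + 37)*51 + 6) = 28529 + (2*51 + 6) = 28529 + (102 + 6) = 28529 + 108 = 28637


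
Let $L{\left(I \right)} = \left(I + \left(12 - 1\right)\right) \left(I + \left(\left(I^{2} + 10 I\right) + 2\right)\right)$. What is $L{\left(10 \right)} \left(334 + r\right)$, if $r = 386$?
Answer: $3205440$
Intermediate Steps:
$L{\left(I \right)} = \left(11 + I\right) \left(2 + I^{2} + 11 I\right)$ ($L{\left(I \right)} = \left(I + 11\right) \left(I + \left(2 + I^{2} + 10 I\right)\right) = \left(11 + I\right) \left(2 + I^{2} + 11 I\right)$)
$L{\left(10 \right)} \left(334 + r\right) = \left(22 + 10^{3} + 22 \cdot 10^{2} + 123 \cdot 10\right) \left(334 + 386\right) = \left(22 + 1000 + 22 \cdot 100 + 1230\right) 720 = \left(22 + 1000 + 2200 + 1230\right) 720 = 4452 \cdot 720 = 3205440$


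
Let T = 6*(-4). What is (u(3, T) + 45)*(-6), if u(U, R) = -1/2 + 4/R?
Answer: -266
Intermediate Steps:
T = -24
u(U, R) = -½ + 4/R (u(U, R) = -1*½ + 4/R = -½ + 4/R)
(u(3, T) + 45)*(-6) = ((½)*(8 - 1*(-24))/(-24) + 45)*(-6) = ((½)*(-1/24)*(8 + 24) + 45)*(-6) = ((½)*(-1/24)*32 + 45)*(-6) = (-⅔ + 45)*(-6) = (133/3)*(-6) = -266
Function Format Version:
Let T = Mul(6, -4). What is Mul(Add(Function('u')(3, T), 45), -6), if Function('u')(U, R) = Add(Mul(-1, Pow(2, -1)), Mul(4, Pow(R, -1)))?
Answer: -266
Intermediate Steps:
T = -24
Function('u')(U, R) = Add(Rational(-1, 2), Mul(4, Pow(R, -1))) (Function('u')(U, R) = Add(Mul(-1, Rational(1, 2)), Mul(4, Pow(R, -1))) = Add(Rational(-1, 2), Mul(4, Pow(R, -1))))
Mul(Add(Function('u')(3, T), 45), -6) = Mul(Add(Mul(Rational(1, 2), Pow(-24, -1), Add(8, Mul(-1, -24))), 45), -6) = Mul(Add(Mul(Rational(1, 2), Rational(-1, 24), Add(8, 24)), 45), -6) = Mul(Add(Mul(Rational(1, 2), Rational(-1, 24), 32), 45), -6) = Mul(Add(Rational(-2, 3), 45), -6) = Mul(Rational(133, 3), -6) = -266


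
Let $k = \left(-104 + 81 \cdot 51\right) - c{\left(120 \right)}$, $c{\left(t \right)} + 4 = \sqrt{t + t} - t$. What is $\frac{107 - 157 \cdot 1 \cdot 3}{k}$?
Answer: $- \frac{1510964}{17230561} - \frac{1456 \sqrt{15}}{17230561} \approx -0.088018$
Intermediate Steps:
$c{\left(t \right)} = -4 - t + \sqrt{2} \sqrt{t}$ ($c{\left(t \right)} = -4 - \left(t - \sqrt{t + t}\right) = -4 - \left(t - \sqrt{2} \sqrt{t}\right) = -4 + \left(\sqrt{2} \sqrt{t} - t\right) = -4 + \left(- t + \sqrt{2} \sqrt{t}\right) = -4 - t + \sqrt{2} \sqrt{t}$)
$k = 4151 - 4 \sqrt{15}$ ($k = \left(-104 + 81 \cdot 51\right) - \left(-4 - 120 + \sqrt{2} \sqrt{120}\right) = \left(-104 + 4131\right) - \left(-4 - 120 + \sqrt{2} \cdot 2 \sqrt{30}\right) = 4027 - \left(-4 - 120 + 4 \sqrt{15}\right) = 4027 - \left(-124 + 4 \sqrt{15}\right) = 4027 + \left(124 - 4 \sqrt{15}\right) = 4151 - 4 \sqrt{15} \approx 4135.5$)
$\frac{107 - 157 \cdot 1 \cdot 3}{k} = \frac{107 - 157 \cdot 1 \cdot 3}{4151 - 4 \sqrt{15}} = \frac{107 - 471}{4151 - 4 \sqrt{15}} = - \frac{364}{4151 - 4 \sqrt{15}}$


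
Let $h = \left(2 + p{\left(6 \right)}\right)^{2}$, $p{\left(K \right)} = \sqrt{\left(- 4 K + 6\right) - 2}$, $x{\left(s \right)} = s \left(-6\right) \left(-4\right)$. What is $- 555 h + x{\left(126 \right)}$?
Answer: $11904 - 4440 i \sqrt{5} \approx 11904.0 - 9928.1 i$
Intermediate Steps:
$x{\left(s \right)} = 24 s$ ($x{\left(s \right)} = - 6 s \left(-4\right) = 24 s$)
$p{\left(K \right)} = \sqrt{4 - 4 K}$ ($p{\left(K \right)} = \sqrt{\left(6 - 4 K\right) - 2} = \sqrt{4 - 4 K}$)
$h = \left(2 + 2 i \sqrt{5}\right)^{2}$ ($h = \left(2 + 2 \sqrt{1 - 6}\right)^{2} = \left(2 + 2 \sqrt{-5}\right)^{2} = \left(2 + 2 i \sqrt{5}\right)^{2} \approx -16.0 + 17.889 i$)
$- 555 h + x{\left(126 \right)} = - 555 \left(-16 + 8 i \sqrt{5}\right) + 24 \cdot 126 = \left(8880 - 4440 i \sqrt{5}\right) + 3024 = 11904 - 4440 i \sqrt{5}$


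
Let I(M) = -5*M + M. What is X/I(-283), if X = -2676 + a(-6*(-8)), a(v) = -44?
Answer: -680/283 ≈ -2.4028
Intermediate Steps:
I(M) = -4*M
X = -2720 (X = -2676 - 44 = -2720)
X/I(-283) = -2720/((-4*(-283))) = -2720/1132 = -2720*1/1132 = -680/283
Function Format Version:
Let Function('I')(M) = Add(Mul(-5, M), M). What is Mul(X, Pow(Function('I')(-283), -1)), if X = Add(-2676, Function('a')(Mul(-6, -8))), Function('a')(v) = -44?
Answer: Rational(-680, 283) ≈ -2.4028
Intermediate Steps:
Function('I')(M) = Mul(-4, M)
X = -2720 (X = Add(-2676, -44) = -2720)
Mul(X, Pow(Function('I')(-283), -1)) = Mul(-2720, Pow(Mul(-4, -283), -1)) = Mul(-2720, Pow(1132, -1)) = Mul(-2720, Rational(1, 1132)) = Rational(-680, 283)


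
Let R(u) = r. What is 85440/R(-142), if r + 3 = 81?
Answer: 14240/13 ≈ 1095.4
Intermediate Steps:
r = 78 (r = -3 + 81 = 78)
R(u) = 78
85440/R(-142) = 85440/78 = 85440*(1/78) = 14240/13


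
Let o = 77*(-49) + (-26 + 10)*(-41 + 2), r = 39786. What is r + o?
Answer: 36637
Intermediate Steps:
o = -3149 (o = -3773 - 16*(-39) = -3773 + 624 = -3149)
r + o = 39786 - 3149 = 36637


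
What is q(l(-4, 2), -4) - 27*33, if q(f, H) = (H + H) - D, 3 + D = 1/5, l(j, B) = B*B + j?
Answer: -4481/5 ≈ -896.20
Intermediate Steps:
l(j, B) = j + B² (l(j, B) = B² + j = j + B²)
D = -14/5 (D = -3 + 1/5 = -3 + ⅕ = -14/5 ≈ -2.8000)
q(f, H) = 14/5 + 2*H (q(f, H) = (H + H) - 1*(-14/5) = 2*H + 14/5 = 14/5 + 2*H)
q(l(-4, 2), -4) - 27*33 = (14/5 + 2*(-4)) - 27*33 = (14/5 - 8) - 891 = -26/5 - 891 = -4481/5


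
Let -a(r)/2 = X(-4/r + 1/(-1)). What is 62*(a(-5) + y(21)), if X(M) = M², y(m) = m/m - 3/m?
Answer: 8432/175 ≈ 48.183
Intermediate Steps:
y(m) = 1 - 3/m
a(r) = -2*(-1 - 4/r)² (a(r) = -2*(-4/r + 1/(-1))² = -2*(-4/r + 1*(-1))² = -2*(-4/r - 1)² = -2*(-1 - 4/r)²)
62*(a(-5) + y(21)) = 62*(-2*(4 - 5)²/(-5)² + (-3 + 21)/21) = 62*(-2*1/25*(-1)² + (1/21)*18) = 62*(-2*1/25*1 + 6/7) = 62*(-2/25 + 6/7) = 62*(136/175) = 8432/175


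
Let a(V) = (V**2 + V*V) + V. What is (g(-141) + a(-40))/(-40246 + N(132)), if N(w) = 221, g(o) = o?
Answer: -3019/40025 ≈ -0.075428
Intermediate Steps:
a(V) = V + 2*V**2 (a(V) = (V**2 + V**2) + V = 2*V**2 + V = V + 2*V**2)
(g(-141) + a(-40))/(-40246 + N(132)) = (-141 - 40*(1 + 2*(-40)))/(-40246 + 221) = (-141 - 40*(1 - 80))/(-40025) = (-141 - 40*(-79))*(-1/40025) = (-141 + 3160)*(-1/40025) = 3019*(-1/40025) = -3019/40025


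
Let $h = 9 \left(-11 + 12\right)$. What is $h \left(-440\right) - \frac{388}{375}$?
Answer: $- \frac{1485388}{375} \approx -3961.0$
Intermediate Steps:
$h = 9$ ($h = 9 \cdot 1 = 9$)
$h \left(-440\right) - \frac{388}{375} = 9 \left(-440\right) - \frac{388}{375} = -3960 - \frac{388}{375} = - \frac{1485388}{375}$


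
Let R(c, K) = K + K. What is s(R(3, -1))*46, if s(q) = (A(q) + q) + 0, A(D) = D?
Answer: -184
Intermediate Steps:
R(c, K) = 2*K
s(q) = 2*q (s(q) = (q + q) + 0 = 2*q + 0 = 2*q)
s(R(3, -1))*46 = (2*(2*(-1)))*46 = (2*(-2))*46 = -4*46 = -184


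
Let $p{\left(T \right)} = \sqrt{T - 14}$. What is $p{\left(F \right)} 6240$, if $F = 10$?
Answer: $12480 i \approx 12480.0 i$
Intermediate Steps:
$p{\left(T \right)} = \sqrt{-14 + T}$
$p{\left(F \right)} 6240 = \sqrt{-14 + 10} \cdot 6240 = \sqrt{-4} \cdot 6240 = 2 i 6240 = 12480 i$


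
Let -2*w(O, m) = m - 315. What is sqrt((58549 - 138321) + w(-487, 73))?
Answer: I*sqrt(79651) ≈ 282.23*I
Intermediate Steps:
w(O, m) = 315/2 - m/2 (w(O, m) = -(m - 315)/2 = -(-315 + m)/2 = 315/2 - m/2)
sqrt((58549 - 138321) + w(-487, 73)) = sqrt((58549 - 138321) + (315/2 - 1/2*73)) = sqrt(-79772 + (315/2 - 73/2)) = sqrt(-79772 + 121) = sqrt(-79651) = I*sqrt(79651)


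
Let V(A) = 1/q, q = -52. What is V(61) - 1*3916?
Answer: -203633/52 ≈ -3916.0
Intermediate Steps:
V(A) = -1/52 (V(A) = 1/(-52) = -1/52)
V(61) - 1*3916 = -1/52 - 1*3916 = -1/52 - 3916 = -203633/52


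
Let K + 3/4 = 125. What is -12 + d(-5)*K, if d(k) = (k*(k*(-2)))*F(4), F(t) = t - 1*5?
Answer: 12401/2 ≈ 6200.5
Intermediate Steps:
K = 497/4 (K = -¾ + 125 = 497/4 ≈ 124.25)
F(t) = -5 + t (F(t) = t - 5 = -5 + t)
d(k) = 2*k² (d(k) = (k*(k*(-2)))*(-5 + 4) = (k*(-2*k))*(-1) = -2*k²*(-1) = 2*k²)
-12 + d(-5)*K = -12 + (2*(-5)²)*(497/4) = -12 + (2*25)*(497/4) = -12 + 50*(497/4) = -12 + 12425/2 = 12401/2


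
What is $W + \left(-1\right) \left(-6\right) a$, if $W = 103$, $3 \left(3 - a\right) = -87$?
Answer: $295$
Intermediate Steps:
$a = 32$ ($a = 3 - -29 = 3 + 29 = 32$)
$W + \left(-1\right) \left(-6\right) a = 103 + \left(-1\right) \left(-6\right) 32 = 103 + 6 \cdot 32 = 103 + 192 = 295$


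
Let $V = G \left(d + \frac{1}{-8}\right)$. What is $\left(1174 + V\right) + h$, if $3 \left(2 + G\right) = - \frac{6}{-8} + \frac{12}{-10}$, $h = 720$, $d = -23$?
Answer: $\frac{62199}{32} \approx 1943.7$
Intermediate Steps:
$G = - \frac{43}{20}$ ($G = -2 + \frac{- \frac{6}{-8} + \frac{12}{-10}}{3} = -2 + \frac{\left(-6\right) \left(- \frac{1}{8}\right) + 12 \left(- \frac{1}{10}\right)}{3} = -2 + \frac{\frac{3}{4} - \frac{6}{5}}{3} = -2 + \frac{1}{3} \left(- \frac{9}{20}\right) = -2 - \frac{3}{20} = - \frac{43}{20} \approx -2.15$)
$V = \frac{1591}{32}$ ($V = - \frac{43 \left(-23 + \frac{1}{-8}\right)}{20} = - \frac{43 \left(-23 - \frac{1}{8}\right)}{20} = \left(- \frac{43}{20}\right) \left(- \frac{185}{8}\right) = \frac{1591}{32} \approx 49.719$)
$\left(1174 + V\right) + h = \left(1174 + \frac{1591}{32}\right) + 720 = \frac{39159}{32} + 720 = \frac{62199}{32}$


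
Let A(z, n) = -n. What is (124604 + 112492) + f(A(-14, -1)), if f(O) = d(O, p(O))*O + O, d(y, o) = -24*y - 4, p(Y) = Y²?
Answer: 237069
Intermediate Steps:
d(y, o) = -4 - 24*y
f(O) = O + O*(-4 - 24*O) (f(O) = (-4 - 24*O)*O + O = O*(-4 - 24*O) + O = O + O*(-4 - 24*O))
(124604 + 112492) + f(A(-14, -1)) = (124604 + 112492) - 3*(-1*(-1))*(1 + 8*(-1*(-1))) = 237096 - 3*1*(1 + 8*1) = 237096 - 3*1*(1 + 8) = 237096 - 3*1*9 = 237096 - 27 = 237069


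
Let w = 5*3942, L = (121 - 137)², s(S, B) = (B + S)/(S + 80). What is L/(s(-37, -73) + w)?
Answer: 2752/211855 ≈ 0.012990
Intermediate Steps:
s(S, B) = (B + S)/(80 + S)
L = 256 (L = (-16)² = 256)
w = 19710
L/(s(-37, -73) + w) = 256/((-73 - 37)/(80 - 37) + 19710) = 256/(-110/43 + 19710) = 256/(847420/43) = 256*(43/847420) = 2752/211855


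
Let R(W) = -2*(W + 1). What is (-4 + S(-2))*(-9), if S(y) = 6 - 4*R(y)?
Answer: 54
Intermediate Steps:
R(W) = -2 - 2*W (R(W) = -2*(1 + W) = -2 - 2*W)
S(y) = 14 + 8*y (S(y) = 6 - 4*(-2 - 2*y) = 6 + (8 + 8*y) = 14 + 8*y)
(-4 + S(-2))*(-9) = (-4 + (14 + 8*(-2)))*(-9) = (-4 + (14 - 16))*(-9) = (-4 - 2)*(-9) = -6*(-9) = 54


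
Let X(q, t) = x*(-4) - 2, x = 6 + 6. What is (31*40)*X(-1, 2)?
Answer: -62000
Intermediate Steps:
x = 12
X(q, t) = -50 (X(q, t) = 12*(-4) - 2 = -48 - 2 = -50)
(31*40)*X(-1, 2) = (31*40)*(-50) = 1240*(-50) = -62000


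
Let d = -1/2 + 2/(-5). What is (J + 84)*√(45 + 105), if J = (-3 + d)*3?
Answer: 723*√6/2 ≈ 885.49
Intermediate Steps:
d = -9/10 (d = -1*½ + 2*(-⅕) = -½ - ⅖ = -9/10 ≈ -0.90000)
J = -117/10 (J = (-3 - 9/10)*3 = -39/10*3 = -117/10 ≈ -11.700)
(J + 84)*√(45 + 105) = (-117/10 + 84)*√(45 + 105) = 723*√150/10 = 723*(5*√6)/10 = 723*√6/2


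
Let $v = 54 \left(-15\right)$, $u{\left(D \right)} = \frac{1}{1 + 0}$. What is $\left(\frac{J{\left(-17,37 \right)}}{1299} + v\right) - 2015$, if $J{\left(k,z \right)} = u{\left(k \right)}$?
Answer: $- \frac{3669674}{1299} \approx -2825.0$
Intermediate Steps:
$u{\left(D \right)} = 1$ ($u{\left(D \right)} = 1^{-1} = 1$)
$J{\left(k,z \right)} = 1$
$v = -810$
$\left(\frac{J{\left(-17,37 \right)}}{1299} + v\right) - 2015 = \left(1 \cdot \frac{1}{1299} - 810\right) - 2015 = \left(\frac{1}{1299} - 810\right) - 2015 = - \frac{1052189}{1299} - 2015 = - \frac{3669674}{1299}$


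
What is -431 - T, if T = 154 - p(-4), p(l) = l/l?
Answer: -584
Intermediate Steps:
p(l) = 1
T = 153 (T = 154 - 1*1 = 154 - 1 = 153)
-431 - T = -431 - 1*153 = -431 - 153 = -584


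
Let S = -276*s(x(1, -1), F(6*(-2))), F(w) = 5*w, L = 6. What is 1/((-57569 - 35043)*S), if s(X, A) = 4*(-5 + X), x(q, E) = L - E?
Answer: 1/204487296 ≈ 4.8903e-9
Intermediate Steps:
x(q, E) = 6 - E
s(X, A) = -20 + 4*X
S = -2208 (S = -276*(-20 + 4*(6 - 1*(-1))) = -276*(-20 + 4*(6 + 1)) = -276*(-20 + 4*7) = -276*(-20 + 28) = -276*8 = -2208)
1/((-57569 - 35043)*S) = 1/(-57569 - 35043*(-2208)) = -1/2208/(-92612) = -1/92612*(-1/2208) = 1/204487296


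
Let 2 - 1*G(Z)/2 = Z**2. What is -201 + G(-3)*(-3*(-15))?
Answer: -831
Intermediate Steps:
G(Z) = 4 - 2*Z**2
-201 + G(-3)*(-3*(-15)) = -201 + (4 - 2*(-3)**2)*(-3*(-15)) = -201 + (4 - 2*9)*45 = -201 + (4 - 18)*45 = -201 - 14*45 = -201 - 630 = -831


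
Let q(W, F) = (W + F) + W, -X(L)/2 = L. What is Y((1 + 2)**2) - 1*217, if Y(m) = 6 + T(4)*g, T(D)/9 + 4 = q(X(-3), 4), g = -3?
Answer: -535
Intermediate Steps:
X(L) = -2*L
q(W, F) = F + 2*W (q(W, F) = (F + W) + W = F + 2*W)
T(D) = 108 (T(D) = -36 + 9*(4 + 2*(-2*(-3))) = -36 + 9*(4 + 2*6) = -36 + 9*(4 + 12) = -36 + 9*16 = -36 + 144 = 108)
Y(m) = -318 (Y(m) = 6 + 108*(-3) = 6 - 324 = -318)
Y((1 + 2)**2) - 1*217 = -318 - 1*217 = -318 - 217 = -535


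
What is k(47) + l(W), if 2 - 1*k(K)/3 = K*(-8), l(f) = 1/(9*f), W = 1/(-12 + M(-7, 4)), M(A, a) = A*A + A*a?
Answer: 1135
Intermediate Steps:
M(A, a) = A**2 + A*a
W = 1/9 (W = 1/(-12 - 7*(-7 + 4)) = 1/(-12 - 7*(-3)) = 1/(-12 + 21) = 1/9 ≈ 0.11111)
l(f) = 1/(9*f)
k(K) = 6 + 24*K (k(K) = 6 - 3*K*(-8) = 6 - (-24)*K = 6 + 24*K)
k(47) + l(W) = (6 + 24*47) + 1/(9*(1/9)) = (6 + 1128) + (1/9)*9 = 1134 + 1 = 1135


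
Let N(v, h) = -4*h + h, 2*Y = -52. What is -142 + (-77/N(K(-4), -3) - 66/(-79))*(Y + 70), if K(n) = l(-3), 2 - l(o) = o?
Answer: -342478/711 ≈ -481.69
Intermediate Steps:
Y = -26 (Y = (1/2)*(-52) = -26)
l(o) = 2 - o
K(n) = 5 (K(n) = 2 - 1*(-3) = 2 + 3 = 5)
N(v, h) = -3*h
-142 + (-77/N(K(-4), -3) - 66/(-79))*(Y + 70) = -142 + (-77/((-3*(-3))) - 66/(-79))*(-26 + 70) = -142 + (-77/9 - 66*(-1/79))*44 = -142 + (-77*1/9 + 66/79)*44 = -142 + (-77/9 + 66/79)*44 = -142 - 5489/711*44 = -142 - 241516/711 = -342478/711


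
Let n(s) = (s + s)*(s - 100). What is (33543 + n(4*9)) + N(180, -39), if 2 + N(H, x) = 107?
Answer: 29040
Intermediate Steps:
N(H, x) = 105 (N(H, x) = -2 + 107 = 105)
n(s) = 2*s*(-100 + s) (n(s) = (2*s)*(-100 + s) = 2*s*(-100 + s))
(33543 + n(4*9)) + N(180, -39) = (33543 + 2*(4*9)*(-100 + 4*9)) + 105 = (33543 + 2*36*(-100 + 36)) + 105 = (33543 + 2*36*(-64)) + 105 = (33543 - 4608) + 105 = 28935 + 105 = 29040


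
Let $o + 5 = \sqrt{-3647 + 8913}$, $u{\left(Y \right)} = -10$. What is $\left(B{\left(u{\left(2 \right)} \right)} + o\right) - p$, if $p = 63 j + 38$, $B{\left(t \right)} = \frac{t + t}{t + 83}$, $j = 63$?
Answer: $- \frac{292896}{73} + \sqrt{5266} \approx -3939.7$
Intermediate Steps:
$B{\left(t \right)} = \frac{2 t}{83 + t}$
$p = 4007$ ($p = 63 \cdot 63 + 38 = 3969 + 38 = 4007$)
$o = -5 + \sqrt{5266}$ ($o = -5 + \sqrt{-3647 + 8913} = -5 + \sqrt{5266} \approx 67.567$)
$\left(B{\left(u{\left(2 \right)} \right)} + o\right) - p = \left(2 \left(-10\right) \frac{1}{83 - 10} - \left(5 - \sqrt{5266}\right)\right) - 4007 = \left(2 \left(-10\right) \frac{1}{73} - \left(5 - \sqrt{5266}\right)\right) - 4007 = \left(- \frac{20}{73} - \left(5 - \sqrt{5266}\right)\right) - 4007 = \left(- \frac{385}{73} + \sqrt{5266}\right) - 4007 = - \frac{292896}{73} + \sqrt{5266}$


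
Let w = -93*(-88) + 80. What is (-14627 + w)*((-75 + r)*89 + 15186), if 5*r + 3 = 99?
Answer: -325142937/5 ≈ -6.5029e+7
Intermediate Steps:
r = 96/5 (r = -⅗ + (⅕)*99 = -⅗ + 99/5 = 96/5 ≈ 19.200)
w = 8264 (w = 8184 + 80 = 8264)
(-14627 + w)*((-75 + r)*89 + 15186) = (-14627 + 8264)*((-75 + 96/5)*89 + 15186) = -6363*(-279/5*89 + 15186) = -6363*(-24831/5 + 15186) = -6363*51099/5 = -325142937/5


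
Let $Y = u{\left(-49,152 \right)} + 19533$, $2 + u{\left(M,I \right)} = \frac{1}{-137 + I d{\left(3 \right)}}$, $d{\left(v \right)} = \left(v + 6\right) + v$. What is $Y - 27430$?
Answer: $- \frac{13325612}{1687} \approx -7899.0$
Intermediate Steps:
$d{\left(v \right)} = 6 + 2 v$ ($d{\left(v \right)} = \left(6 + v\right) + v = 6 + 2 v$)
$u{\left(M,I \right)} = -2 + \frac{1}{-137 + 12 I}$ ($u{\left(M,I \right)} = -2 + \frac{1}{-137 + I \left(6 + 2 \cdot 3\right)} = -2 + \frac{1}{-137 + I \left(6 + 6\right)} = -2 + \frac{1}{-137 + I 12} = -2 + \frac{1}{-137 + 12 I}$)
$Y = \frac{32948798}{1687}$ ($Y = \frac{275 - 3648}{-137 + 12 \cdot 152} + 19533 = \frac{275 - 3648}{-137 + 1824} + 19533 = \frac{1}{1687} \left(-3373\right) + 19533 = - \frac{3373}{1687} + 19533 = \frac{32948798}{1687} \approx 19531.0$)
$Y - 27430 = \frac{32948798}{1687} - 27430 = - \frac{13325612}{1687}$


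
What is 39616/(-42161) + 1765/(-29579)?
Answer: -1246215829/1247080219 ≈ -0.99931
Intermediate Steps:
39616/(-42161) + 1765/(-29579) = 39616*(-1/42161) + 1765*(-1/29579) = -39616/42161 - 1765/29579 = -1246215829/1247080219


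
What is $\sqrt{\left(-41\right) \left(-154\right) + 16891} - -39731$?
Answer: $39731 + \sqrt{23205} \approx 39883.0$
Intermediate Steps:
$\sqrt{\left(-41\right) \left(-154\right) + 16891} - -39731 = \sqrt{6314 + 16891} + 39731 = \sqrt{23205} + 39731 = 39731 + \sqrt{23205}$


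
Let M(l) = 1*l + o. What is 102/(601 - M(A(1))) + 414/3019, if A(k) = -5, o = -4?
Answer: 280239/920795 ≈ 0.30434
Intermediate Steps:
M(l) = -4 + l (M(l) = 1*l - 4 = l - 4 = -4 + l)
102/(601 - M(A(1))) + 414/3019 = 102/(601 - (-4 - 5)) + 414/3019 = 102/(601 - 1*(-9)) + 414*(1/3019) = 102/(601 + 9) + 414/3019 = 102/610 + 414/3019 = 102*(1/610) + 414/3019 = 51/305 + 414/3019 = 280239/920795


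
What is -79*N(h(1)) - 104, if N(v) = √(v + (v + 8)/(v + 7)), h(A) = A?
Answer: -104 - 79*√34/4 ≈ -219.16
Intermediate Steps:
N(v) = √(v + (8 + v)/(7 + v))
-79*N(h(1)) - 104 = -79*√(8 + 1 + 1*(7 + 1))/√(7 + 1) - 104 = -79*√2*√(8 + 1 + 1*8)/4 - 104 = -79*√2*√(8 + 1 + 8)/4 - 104 = -79*√34/4 - 104 = -104 - 79*√34/4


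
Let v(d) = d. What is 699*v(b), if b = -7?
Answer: -4893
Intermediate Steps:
699*v(b) = 699*(-7) = -4893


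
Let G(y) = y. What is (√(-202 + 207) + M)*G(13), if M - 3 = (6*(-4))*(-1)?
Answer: 351 + 13*√5 ≈ 380.07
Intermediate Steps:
M = 27 (M = 3 + (6*(-4))*(-1) = 3 - 24*(-1) = 3 + 24 = 27)
(√(-202 + 207) + M)*G(13) = (√(-202 + 207) + 27)*13 = (√5 + 27)*13 = (27 + √5)*13 = 351 + 13*√5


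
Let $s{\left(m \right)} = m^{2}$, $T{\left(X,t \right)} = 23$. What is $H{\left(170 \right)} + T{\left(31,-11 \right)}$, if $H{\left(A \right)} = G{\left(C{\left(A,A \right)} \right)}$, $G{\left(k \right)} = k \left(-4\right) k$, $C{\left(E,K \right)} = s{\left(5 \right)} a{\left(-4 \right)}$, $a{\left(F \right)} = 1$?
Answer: $-2477$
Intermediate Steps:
$C{\left(E,K \right)} = 25$ ($C{\left(E,K \right)} = 5^{2} \cdot 1 = 25 \cdot 1 = 25$)
$G{\left(k \right)} = - 4 k^{2}$ ($G{\left(k \right)} = - 4 k k = - 4 k^{2}$)
$H{\left(A \right)} = -2500$ ($H{\left(A \right)} = - 4 \cdot 25^{2} = \left(-4\right) 625 = -2500$)
$H{\left(170 \right)} + T{\left(31,-11 \right)} = -2500 + 23 = -2477$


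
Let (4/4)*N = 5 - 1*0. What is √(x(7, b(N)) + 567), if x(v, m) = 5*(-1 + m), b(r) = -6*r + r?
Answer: √437 ≈ 20.905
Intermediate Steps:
N = 5 (N = 5 - 1*0 = 5 + 0 = 5)
b(r) = -5*r
x(v, m) = -5 + 5*m
√(x(7, b(N)) + 567) = √((-5 + 5*(-5*5)) + 567) = √((-5 + 5*(-25)) + 567) = √((-5 - 125) + 567) = √(-130 + 567) = √437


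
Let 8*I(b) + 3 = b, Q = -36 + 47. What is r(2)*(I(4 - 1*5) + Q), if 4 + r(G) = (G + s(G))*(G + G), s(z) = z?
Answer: 126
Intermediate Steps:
r(G) = -4 + 4*G² (r(G) = -4 + (G + G)*(G + G) = -4 + (2*G)*(2*G) = -4 + 4*G²)
Q = 11
I(b) = -3/8 + b/8
r(2)*(I(4 - 1*5) + Q) = (-4 + 4*2²)*((-3/8 + (4 - 1*5)/8) + 11) = (-4 + 4*4)*((-3/8 + (4 - 5)/8) + 11) = (-4 + 16)*((-3/8 + (⅛)*(-1)) + 11) = 12*((-3/8 - ⅛) + 11) = 12*(-½ + 11) = 12*(21/2) = 126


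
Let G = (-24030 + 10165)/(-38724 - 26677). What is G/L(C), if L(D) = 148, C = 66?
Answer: 13865/9679348 ≈ 0.0014324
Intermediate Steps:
G = 13865/65401 (G = -13865/(-65401) = -13865*(-1/65401) = 13865/65401 ≈ 0.21200)
G/L(C) = (13865/65401)/148 = (13865/65401)*(1/148) = 13865/9679348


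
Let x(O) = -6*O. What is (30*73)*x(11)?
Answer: -144540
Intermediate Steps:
(30*73)*x(11) = (30*73)*(-6*11) = 2190*(-66) = -144540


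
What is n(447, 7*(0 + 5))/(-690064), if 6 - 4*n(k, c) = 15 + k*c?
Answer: 7827/1380128 ≈ 0.0056712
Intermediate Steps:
n(k, c) = -9/4 - c*k/4 (n(k, c) = 3/2 - (15 + k*c)/4 = 3/2 - (15 + c*k)/4 = 3/2 + (-15/4 - c*k/4) = -9/4 - c*k/4)
n(447, 7*(0 + 5))/(-690064) = (-9/4 - ¼*7*(0 + 5)*447)/(-690064) = (-9/4 - ¼*7*5*447)*(-1/690064) = (-9/4 - ¼*35*447)*(-1/690064) = (-9/4 - 15645/4)*(-1/690064) = -7827/2*(-1/690064) = 7827/1380128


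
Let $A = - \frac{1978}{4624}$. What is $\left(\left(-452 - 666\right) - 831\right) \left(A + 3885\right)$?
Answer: $- \frac{17504224319}{2312} \approx -7.571 \cdot 10^{6}$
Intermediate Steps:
$A = - \frac{989}{2312}$ ($A = \left(-1978\right) \frac{1}{4624} = - \frac{989}{2312} \approx -0.42777$)
$\left(\left(-452 - 666\right) - 831\right) \left(A + 3885\right) = \left(\left(-452 - 666\right) - 831\right) \left(- \frac{989}{2312} + 3885\right) = \left(\left(-452 - 666\right) - 831\right) \frac{8981131}{2312} = \left(-1118 - 831\right) \frac{8981131}{2312} = \left(-1949\right) \frac{8981131}{2312} = - \frac{17504224319}{2312}$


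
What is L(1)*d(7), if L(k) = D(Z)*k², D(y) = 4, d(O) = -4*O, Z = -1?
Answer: -112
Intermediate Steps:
L(k) = 4*k²
L(1)*d(7) = (4*1²)*(-4*7) = (4*1)*(-28) = 4*(-28) = -112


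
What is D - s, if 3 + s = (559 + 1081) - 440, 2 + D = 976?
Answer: -223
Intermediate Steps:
D = 974 (D = -2 + 976 = 974)
s = 1197 (s = -3 + ((559 + 1081) - 440) = -3 + (1640 - 440) = -3 + 1200 = 1197)
D - s = 974 - 1*1197 = 974 - 1197 = -223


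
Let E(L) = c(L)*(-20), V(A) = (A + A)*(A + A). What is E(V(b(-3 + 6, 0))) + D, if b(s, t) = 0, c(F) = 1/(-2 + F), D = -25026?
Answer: -25016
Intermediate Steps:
V(A) = 4*A² (V(A) = (2*A)*(2*A) = 4*A²)
E(L) = -20/(-2 + L)
E(V(b(-3 + 6, 0))) + D = -20/(-2 + 4*0²) - 25026 = -20/(-2 + 4*0) - 25026 = -20/(-2 + 0) - 25026 = -20/(-2) - 25026 = -20*(-½) - 25026 = 10 - 25026 = -25016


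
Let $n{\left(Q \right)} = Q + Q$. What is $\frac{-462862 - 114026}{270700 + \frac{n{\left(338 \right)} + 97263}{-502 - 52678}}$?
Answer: $- \frac{2359915680}{1107363697} \approx -2.1311$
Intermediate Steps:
$n{\left(Q \right)} = 2 Q$
$\frac{-462862 - 114026}{270700 + \frac{n{\left(338 \right)} + 97263}{-502 - 52678}} = \frac{-462862 - 114026}{270700 + \frac{2 \cdot 338 + 97263}{-502 - 52678}} = - \frac{576888}{270700 + \frac{676 + 97263}{-53180}} = - \frac{576888}{270700 + 97939 \left(- \frac{1}{53180}\right)} = - \frac{576888}{270700 - \frac{97939}{53180}} = - \frac{576888}{\frac{14395728061}{53180}} = \left(-576888\right) \frac{53180}{14395728061} = - \frac{2359915680}{1107363697}$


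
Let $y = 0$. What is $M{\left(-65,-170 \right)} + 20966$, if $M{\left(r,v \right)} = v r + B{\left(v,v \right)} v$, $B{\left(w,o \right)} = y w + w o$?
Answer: $-4880984$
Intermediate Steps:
$B{\left(w,o \right)} = o w$ ($B{\left(w,o \right)} = 0 w + w o = 0 + o w = o w$)
$M{\left(r,v \right)} = v^{3} + r v$ ($M{\left(r,v \right)} = v r + v v v = r v + v^{2} v = r v + v^{3} = v^{3} + r v$)
$M{\left(-65,-170 \right)} + 20966 = - 170 \left(-65 + \left(-170\right)^{2}\right) + 20966 = - 170 \left(-65 + 28900\right) + 20966 = \left(-170\right) 28835 + 20966 = -4901950 + 20966 = -4880984$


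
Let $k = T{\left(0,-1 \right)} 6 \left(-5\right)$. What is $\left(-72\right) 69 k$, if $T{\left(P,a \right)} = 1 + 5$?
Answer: $894240$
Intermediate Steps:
$T{\left(P,a \right)} = 6$
$k = -180$ ($k = 6 \cdot 6 \left(-5\right) = 36 \left(-5\right) = -180$)
$\left(-72\right) 69 k = \left(-72\right) 69 \left(-180\right) = \left(-4968\right) \left(-180\right) = 894240$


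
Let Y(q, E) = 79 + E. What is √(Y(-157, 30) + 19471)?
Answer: 2*√4895 ≈ 139.93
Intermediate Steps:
√(Y(-157, 30) + 19471) = √((79 + 30) + 19471) = √(109 + 19471) = √19580 = 2*√4895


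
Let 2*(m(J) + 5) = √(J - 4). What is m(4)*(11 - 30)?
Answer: 95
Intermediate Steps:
m(J) = -5 + √(-4 + J)/2 (m(J) = -5 + √(J - 4)/2 = -5 + √(-4 + J)/2)
m(4)*(11 - 30) = (-5 + √(-4 + 4)/2)*(11 - 30) = (-5 + √0/2)*(-19) = (-5 + (½)*0)*(-19) = (-5 + 0)*(-19) = -5*(-19) = 95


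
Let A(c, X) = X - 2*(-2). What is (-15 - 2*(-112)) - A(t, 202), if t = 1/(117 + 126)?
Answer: 3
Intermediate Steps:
t = 1/243 ≈ 0.0041152
A(c, X) = 4 + X (A(c, X) = X + 4 = 4 + X)
(-15 - 2*(-112)) - A(t, 202) = (-15 - 2*(-112)) - (4 + 202) = (-15 + 224) - 1*206 = 209 - 206 = 3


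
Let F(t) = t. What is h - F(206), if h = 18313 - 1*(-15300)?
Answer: 33407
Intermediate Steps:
h = 33613 (h = 18313 + 15300 = 33613)
h - F(206) = 33613 - 1*206 = 33613 - 206 = 33407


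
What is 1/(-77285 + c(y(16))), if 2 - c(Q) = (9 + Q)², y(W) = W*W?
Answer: -1/147508 ≈ -6.7793e-6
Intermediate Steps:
y(W) = W²
c(Q) = 2 - (9 + Q)²
1/(-77285 + c(y(16))) = 1/(-77285 + (2 - (9 + 16²)²)) = 1/(-77285 + (2 - (9 + 256)²)) = 1/(-77285 + (2 - 1*265²)) = 1/(-77285 + (2 - 1*70225)) = 1/(-77285 + (2 - 70225)) = 1/(-77285 - 70223) = 1/(-147508) = -1/147508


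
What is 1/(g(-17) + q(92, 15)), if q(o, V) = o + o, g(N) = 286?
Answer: 1/470 ≈ 0.0021277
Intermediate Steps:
q(o, V) = 2*o
1/(g(-17) + q(92, 15)) = 1/(286 + 2*92) = 1/(286 + 184) = 1/470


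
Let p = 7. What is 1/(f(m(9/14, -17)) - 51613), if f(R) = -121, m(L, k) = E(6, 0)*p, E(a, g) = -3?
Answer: -1/51734 ≈ -1.9330e-5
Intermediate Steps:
m(L, k) = -21 (m(L, k) = -3*7 = -21)
1/(f(m(9/14, -17)) - 51613) = 1/(-121 - 51613) = 1/(-51734) = -1/51734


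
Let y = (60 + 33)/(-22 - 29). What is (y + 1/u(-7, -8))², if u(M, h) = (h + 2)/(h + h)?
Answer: 1849/2601 ≈ 0.71088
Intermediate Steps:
u(M, h) = (2 + h)/(2*h) (u(M, h) = (2 + h)/((2*h)) = (2 + h)*(1/(2*h)) = (2 + h)/(2*h))
y = -31/17 (y = 93/(-51) = 93*(-1/51) = -31/17 ≈ -1.8235)
(y + 1/u(-7, -8))² = (-31/17 + 1/((½)*(2 - 8)/(-8)))² = (-31/17 + 1/((½)*(-⅛)*(-6)))² = (-31/17 + 1/(3/8))² = (-31/17 + 8/3)² = (43/51)² = 1849/2601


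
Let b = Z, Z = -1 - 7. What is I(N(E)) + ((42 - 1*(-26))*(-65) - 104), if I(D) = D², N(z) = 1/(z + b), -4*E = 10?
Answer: -1995080/441 ≈ -4524.0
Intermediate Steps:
Z = -8
b = -8
E = -5/2 (E = -¼*10 = -5/2 ≈ -2.5000)
N(z) = 1/(-8 + z) (N(z) = 1/(z - 8) = 1/(-8 + z))
I(N(E)) + ((42 - 1*(-26))*(-65) - 104) = (1/(-8 - 5/2))² + ((42 - 1*(-26))*(-65) - 104) = (1/(-21/2))² + ((42 + 26)*(-65) - 104) = (-2/21)² + (68*(-65) - 104) = 4/441 + (-4420 - 104) = 4/441 - 4524 = -1995080/441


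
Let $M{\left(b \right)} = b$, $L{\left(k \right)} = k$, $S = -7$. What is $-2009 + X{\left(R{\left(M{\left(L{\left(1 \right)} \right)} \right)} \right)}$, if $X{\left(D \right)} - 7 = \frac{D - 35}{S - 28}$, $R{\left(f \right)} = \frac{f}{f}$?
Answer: $- \frac{70036}{35} \approx -2001.0$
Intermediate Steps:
$R{\left(f \right)} = 1$
$X{\left(D \right)} = 8 - \frac{D}{35}$ ($X{\left(D \right)} = 7 + \frac{D - 35}{-7 - 28} = 7 + \frac{-35 + D}{-35} = 7 + \left(-35 + D\right) \left(- \frac{1}{35}\right) = 7 - \left(-1 + \frac{D}{35}\right) = 8 - \frac{D}{35}$)
$-2009 + X{\left(R{\left(M{\left(L{\left(1 \right)} \right)} \right)} \right)} = -2009 + \left(8 - \frac{1}{35}\right) = -2009 + \frac{279}{35} = - \frac{70036}{35}$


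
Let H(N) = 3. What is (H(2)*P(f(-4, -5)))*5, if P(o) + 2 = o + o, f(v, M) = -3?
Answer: -120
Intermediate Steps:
P(o) = -2 + 2*o (P(o) = -2 + (o + o) = -2 + 2*o)
(H(2)*P(f(-4, -5)))*5 = (3*(-2 + 2*(-3)))*5 = (3*(-2 - 6))*5 = (3*(-8))*5 = -24*5 = -120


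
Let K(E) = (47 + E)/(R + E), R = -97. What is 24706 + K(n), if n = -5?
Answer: 419995/17 ≈ 24706.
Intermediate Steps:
K(E) = (47 + E)/(-97 + E)
24706 + K(n) = 24706 + (47 - 5)/(-97 - 5) = 24706 + 42/(-102) = 24706 - 1/102*42 = 24706 - 7/17 = 419995/17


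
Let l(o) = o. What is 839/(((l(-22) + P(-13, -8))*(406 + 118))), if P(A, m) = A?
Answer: -839/18340 ≈ -0.045747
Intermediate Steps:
839/(((l(-22) + P(-13, -8))*(406 + 118))) = 839/(((-22 - 13)*(406 + 118))) = 839/((-35*524)) = 839/(-18340) = 839*(-1/18340) = -839/18340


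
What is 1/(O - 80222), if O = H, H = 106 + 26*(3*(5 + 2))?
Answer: -1/79570 ≈ -1.2568e-5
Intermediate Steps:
H = 652 (H = 106 + 26*(3*7) = 106 + 26*21 = 106 + 546 = 652)
O = 652
1/(O - 80222) = 1/(652 - 80222) = 1/(-79570) = -1/79570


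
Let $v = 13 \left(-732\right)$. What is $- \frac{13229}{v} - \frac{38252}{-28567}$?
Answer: $\frac{741918875}{271843572} \approx 2.7292$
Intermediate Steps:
$v = -9516$
$- \frac{13229}{v} - \frac{38252}{-28567} = - \frac{13229}{-9516} - \frac{38252}{-28567} = \left(-13229\right) \left(- \frac{1}{9516}\right) - - \frac{38252}{28567} = \frac{13229}{9516} + \frac{38252}{28567} = \frac{741918875}{271843572}$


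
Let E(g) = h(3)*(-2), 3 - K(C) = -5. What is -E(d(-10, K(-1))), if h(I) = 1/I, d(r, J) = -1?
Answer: 2/3 ≈ 0.66667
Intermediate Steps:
K(C) = 8 (K(C) = 3 - 1*(-5) = 3 + 5 = 8)
E(g) = -2/3
-E(d(-10, K(-1))) = -1*(-2/3) = 2/3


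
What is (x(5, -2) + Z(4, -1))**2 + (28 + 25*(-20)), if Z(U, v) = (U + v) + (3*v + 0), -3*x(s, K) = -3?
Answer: -471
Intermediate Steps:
x(s, K) = 1 (x(s, K) = -1/3*(-3) = 1)
Z(U, v) = U + 4*v (Z(U, v) = (U + v) + 3*v = U + 4*v)
(x(5, -2) + Z(4, -1))**2 + (28 + 25*(-20)) = (1 + (4 + 4*(-1)))**2 + (28 + 25*(-20)) = (1 + (4 - 4))**2 + (28 - 500) = (1 + 0)**2 - 472 = 1**2 - 472 = 1 - 472 = -471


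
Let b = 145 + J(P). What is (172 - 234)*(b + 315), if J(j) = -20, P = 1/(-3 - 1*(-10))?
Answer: -27280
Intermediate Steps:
P = ⅐ (P = 1/(-3 + 10) = 1/7 = ⅐ ≈ 0.14286)
b = 125 (b = 145 - 20 = 125)
(172 - 234)*(b + 315) = (172 - 234)*(125 + 315) = -62*440 = -27280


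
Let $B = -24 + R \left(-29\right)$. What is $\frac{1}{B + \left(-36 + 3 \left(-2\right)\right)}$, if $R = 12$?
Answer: $- \frac{1}{414} \approx -0.0024155$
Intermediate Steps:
$B = -372$ ($B = -24 + 12 \left(-29\right) = -24 - 348 = -372$)
$\frac{1}{B + \left(-36 + 3 \left(-2\right)\right)} = \frac{1}{-372 + \left(-36 + 3 \left(-2\right)\right)} = \frac{1}{-372 - 42} = \frac{1}{-414} = - \frac{1}{414}$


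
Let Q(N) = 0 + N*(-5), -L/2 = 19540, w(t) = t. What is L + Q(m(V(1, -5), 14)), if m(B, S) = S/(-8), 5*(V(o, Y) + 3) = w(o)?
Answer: -156285/4 ≈ -39071.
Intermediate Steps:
L = -39080 (L = -2*19540 = -39080)
V(o, Y) = -3 + o/5
m(B, S) = -S/8 (m(B, S) = S*(-⅛) = -S/8)
Q(N) = -5*N (Q(N) = 0 - 5*N = -5*N)
L + Q(m(V(1, -5), 14)) = -39080 - (-5)*14/8 = -39080 - 5*(-7/4) = -39080 + 35/4 = -156285/4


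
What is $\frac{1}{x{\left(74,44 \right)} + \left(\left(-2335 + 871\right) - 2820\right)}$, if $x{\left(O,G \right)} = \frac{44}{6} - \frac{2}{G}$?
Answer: $- \frac{66}{282263} \approx -0.00023382$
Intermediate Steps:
$x{\left(O,G \right)} = \frac{22}{3} - \frac{2}{G}$ ($x{\left(O,G \right)} = 44 \cdot \frac{1}{6} - \frac{2}{G} = \frac{22}{3} - \frac{2}{G}$)
$\frac{1}{x{\left(74,44 \right)} + \left(\left(-2335 + 871\right) - 2820\right)} = \frac{1}{\left(\frac{22}{3} - \frac{2}{44}\right) + \left(\left(-2335 + 871\right) - 2820\right)} = \frac{1}{\left(\frac{22}{3} - \frac{1}{22}\right) - 4284} = \frac{1}{\frac{481}{66} - 4284} = \frac{1}{- \frac{282263}{66}} = - \frac{66}{282263}$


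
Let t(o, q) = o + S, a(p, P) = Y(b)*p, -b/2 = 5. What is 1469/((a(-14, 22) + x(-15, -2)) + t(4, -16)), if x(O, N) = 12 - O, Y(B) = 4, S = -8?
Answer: -1469/33 ≈ -44.515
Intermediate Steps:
b = -10 (b = -2*5 = -10)
a(p, P) = 4*p
t(o, q) = -8 + o (t(o, q) = o - 8 = -8 + o)
1469/((a(-14, 22) + x(-15, -2)) + t(4, -16)) = 1469/((4*(-14) + (12 - 1*(-15))) + (-8 + 4)) = 1469/((-56 + (12 + 15)) - 4) = 1469/((-56 + 27) - 4) = 1469/(-29 - 4) = 1469/(-33) = 1469*(-1/33) = -1469/33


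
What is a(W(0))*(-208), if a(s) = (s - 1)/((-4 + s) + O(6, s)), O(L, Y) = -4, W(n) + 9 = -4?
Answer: -416/3 ≈ -138.67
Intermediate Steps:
W(n) = -13 (W(n) = -9 - 4 = -13)
a(s) = (-1 + s)/(-8 + s) (a(s) = (s - 1)/((-4 + s) - 4) = (-1 + s)/(-8 + s))
a(W(0))*(-208) = ((-1 - 13)/(-8 - 13))*(-208) = (-14/(-21))*(-208) = -1/21*(-14)*(-208) = (2/3)*(-208) = -416/3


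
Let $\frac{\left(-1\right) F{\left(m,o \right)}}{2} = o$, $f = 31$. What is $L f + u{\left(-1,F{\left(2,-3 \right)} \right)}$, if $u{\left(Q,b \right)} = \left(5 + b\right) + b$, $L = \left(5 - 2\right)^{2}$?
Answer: $296$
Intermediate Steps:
$F{\left(m,o \right)} = - 2 o$
$L = 9$ ($L = 3^{2} = 9$)
$u{\left(Q,b \right)} = 5 + 2 b$
$L f + u{\left(-1,F{\left(2,-3 \right)} \right)} = 9 \cdot 31 + \left(5 + 2 \left(\left(-2\right) \left(-3\right)\right)\right) = 279 + \left(5 + 2 \cdot 6\right) = 279 + \left(5 + 12\right) = 279 + 17 = 296$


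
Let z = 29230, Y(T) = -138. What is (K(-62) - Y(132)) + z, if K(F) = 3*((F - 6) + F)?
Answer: 28978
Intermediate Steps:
K(F) = -18 + 6*F (K(F) = 3*((-6 + F) + F) = 3*(-6 + 2*F) = -18 + 6*F)
(K(-62) - Y(132)) + z = ((-18 + 6*(-62)) - 1*(-138)) + 29230 = ((-18 - 372) + 138) + 29230 = (-390 + 138) + 29230 = -252 + 29230 = 28978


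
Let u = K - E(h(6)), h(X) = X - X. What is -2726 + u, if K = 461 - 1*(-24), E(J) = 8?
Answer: -2249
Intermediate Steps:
h(X) = 0
K = 485 (K = 461 + 24 = 485)
u = 477 (u = 485 - 1*8 = 485 - 8 = 477)
-2726 + u = -2726 + 477 = -2249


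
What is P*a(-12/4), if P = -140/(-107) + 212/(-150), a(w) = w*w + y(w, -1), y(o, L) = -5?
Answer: -3368/8025 ≈ -0.41969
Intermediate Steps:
a(w) = -5 + w² (a(w) = w*w - 5 = w² - 5 = -5 + w²)
P = -842/8025 (P = -140*(-1/107) + 212*(-1/150) = 140/107 - 106/75 = -842/8025 ≈ -0.10492)
P*a(-12/4) = -842*(-5 + (-12/4)²)/8025 = -842*(-5 + (-12*¼)²)/8025 = -842*(-5 + (-3)²)/8025 = -842*(-5 + 9)/8025 = -842/8025*4 = -3368/8025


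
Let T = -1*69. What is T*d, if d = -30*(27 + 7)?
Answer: 70380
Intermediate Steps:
T = -69
d = -1020 (d = -30*34 = -1020)
T*d = -69*(-1020) = 70380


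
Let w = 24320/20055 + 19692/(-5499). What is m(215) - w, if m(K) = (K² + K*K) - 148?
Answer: 226212253906/2450721 ≈ 92304.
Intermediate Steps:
w = -5804164/2450721 (w = 24320*(1/20055) + 19692*(-1/5499) = 4864/4011 - 2188/611 = -5804164/2450721 ≈ -2.3684)
m(K) = -148 + 2*K² (m(K) = (K² + K²) - 148 = 2*K² - 148 = -148 + 2*K²)
m(215) - w = (-148 + 2*215²) - 1*(-5804164/2450721) = (-148 + 2*46225) + 5804164/2450721 = (-148 + 92450) + 5804164/2450721 = 92302 + 5804164/2450721 = 226212253906/2450721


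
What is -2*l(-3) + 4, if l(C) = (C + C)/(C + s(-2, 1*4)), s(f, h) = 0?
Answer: 0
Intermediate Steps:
l(C) = 2 (l(C) = (C + C)/(C + 0) = (2*C)/C = 2)
-2*l(-3) + 4 = -2*2 + 4 = -4 + 4 = 0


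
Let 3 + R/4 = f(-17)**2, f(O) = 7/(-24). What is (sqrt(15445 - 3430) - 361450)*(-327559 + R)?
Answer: 8524829876875/72 - 47170175*sqrt(1335)/48 ≈ 1.1836e+11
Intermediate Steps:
f(O) = -7/24 (f(O) = 7*(-1/24) = -7/24)
R = -1679/144 (R = -12 + 4*(-7/24)**2 = -12 + 4*(49/576) = -12 + 49/144 = -1679/144 ≈ -11.660)
(sqrt(15445 - 3430) - 361450)*(-327559 + R) = (sqrt(15445 - 3430) - 361450)*(-327559 - 1679/144) = (sqrt(12015) - 361450)*(-47170175/144) = (3*sqrt(1335) - 361450)*(-47170175/144) = (-361450 + 3*sqrt(1335))*(-47170175/144) = 8524829876875/72 - 47170175*sqrt(1335)/48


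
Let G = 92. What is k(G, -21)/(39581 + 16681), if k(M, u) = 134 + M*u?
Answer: -899/28131 ≈ -0.031958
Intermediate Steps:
k(G, -21)/(39581 + 16681) = (134 + 92*(-21))/(39581 + 16681) = (134 - 1932)/56262 = -1798*1/56262 = -899/28131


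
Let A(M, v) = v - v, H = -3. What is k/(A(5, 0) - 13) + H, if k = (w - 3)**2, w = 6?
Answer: -48/13 ≈ -3.6923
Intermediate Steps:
A(M, v) = 0
k = 9 (k = (6 - 3)**2 = 3**2 = 9)
k/(A(5, 0) - 13) + H = 9/(0 - 13) - 3 = 9/(-13) - 3 = -1/13*9 - 3 = -9/13 - 3 = -48/13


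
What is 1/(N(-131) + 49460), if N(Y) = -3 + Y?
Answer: 1/49326 ≈ 2.0273e-5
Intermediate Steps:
1/(N(-131) + 49460) = 1/((-3 - 131) + 49460) = 1/(-134 + 49460) = 1/49326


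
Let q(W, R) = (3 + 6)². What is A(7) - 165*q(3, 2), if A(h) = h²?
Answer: -13316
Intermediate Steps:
q(W, R) = 81 (q(W, R) = 9² = 81)
A(7) - 165*q(3, 2) = 7² - 165*81 = 49 - 13365 = -13316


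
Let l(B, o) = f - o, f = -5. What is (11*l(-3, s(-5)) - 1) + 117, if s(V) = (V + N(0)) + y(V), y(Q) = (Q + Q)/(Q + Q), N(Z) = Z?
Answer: 105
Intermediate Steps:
y(Q) = 1 (y(Q) = (2*Q)/((2*Q)) = (2*Q)*(1/(2*Q)) = 1)
s(V) = 1 + V (s(V) = (V + 0) + 1 = V + 1 = 1 + V)
l(B, o) = -5 - o
(11*l(-3, s(-5)) - 1) + 117 = (11*(-5 - (1 - 5)) - 1) + 117 = (11*(-5 - 1*(-4)) - 1) + 117 = (11*(-5 + 4) - 1) + 117 = (11*(-1) - 1) + 117 = (-11 - 1) + 117 = -12 + 117 = 105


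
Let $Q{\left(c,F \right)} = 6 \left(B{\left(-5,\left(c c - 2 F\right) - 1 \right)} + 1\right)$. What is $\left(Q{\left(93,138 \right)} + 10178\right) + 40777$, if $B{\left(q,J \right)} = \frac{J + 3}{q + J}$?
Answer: $\frac{142146979}{2789} \approx 50967.0$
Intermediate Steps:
$B{\left(q,J \right)} = \frac{3 + J}{J + q}$
$Q{\left(c,F \right)} = 6 + \frac{6 \left(2 + c^{2} - 2 F\right)}{-6 + c^{2} - 2 F}$ ($Q{\left(c,F \right)} = 6 \left(\frac{3 - \left(1 + 2 F - c c\right)}{\left(\left(c c - 2 F\right) - 1\right) - 5} + 1\right) = 6 \left(\frac{3 - \left(1 - c^{2} + 2 F\right)}{\left(\left(c^{2} - 2 F\right) - 1\right) - 5} + 1\right) = 6 \left(\frac{3 - \left(1 - c^{2} + 2 F\right)}{\left(-1 + c^{2} - 2 F\right) - 5} + 1\right) = 6 \left(\frac{2 + c^{2} - 2 F}{-6 + c^{2} - 2 F} + 1\right) = 6 \left(1 + \frac{2 + c^{2} - 2 F}{-6 + c^{2} - 2 F}\right) = 6 + \frac{6 \left(2 + c^{2} - 2 F\right)}{-6 + c^{2} - 2 F}$)
$\left(Q{\left(93,138 \right)} + 10178\right) + 40777 = \left(\frac{12 \left(2 - 93^{2} + 2 \cdot 138\right)}{6 - 93^{2} + 2 \cdot 138} + 10178\right) + 40777 = \left(\frac{12 \left(2 - 8649 + 276\right)}{6 - 8649 + 276} + 10178\right) + 40777 = \left(12 \frac{1}{-8367} \left(-8371\right) + 10178\right) + 40777 = \left(12 \left(- \frac{1}{8367}\right) \left(-8371\right) + 10178\right) + 40777 = \left(\frac{33484}{2789} + 10178\right) + 40777 = \frac{28419926}{2789} + 40777 = \frac{142146979}{2789}$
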